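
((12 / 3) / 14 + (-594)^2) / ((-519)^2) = 2469854 / 1885527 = 1.31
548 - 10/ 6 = 1639/ 3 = 546.33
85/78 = 1.09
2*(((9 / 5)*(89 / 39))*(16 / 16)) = 534 / 65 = 8.22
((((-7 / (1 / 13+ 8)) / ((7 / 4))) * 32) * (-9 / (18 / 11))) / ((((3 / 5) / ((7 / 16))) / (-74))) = -42328 / 9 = -4703.11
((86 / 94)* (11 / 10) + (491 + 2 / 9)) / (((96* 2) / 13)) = 27067651 / 812160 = 33.33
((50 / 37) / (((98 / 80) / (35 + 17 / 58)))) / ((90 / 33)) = 14.28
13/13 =1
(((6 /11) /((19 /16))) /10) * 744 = 34.17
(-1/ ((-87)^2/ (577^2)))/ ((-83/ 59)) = 19642811/ 628227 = 31.27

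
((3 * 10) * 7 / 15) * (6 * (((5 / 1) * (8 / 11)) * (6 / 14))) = 1440 / 11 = 130.91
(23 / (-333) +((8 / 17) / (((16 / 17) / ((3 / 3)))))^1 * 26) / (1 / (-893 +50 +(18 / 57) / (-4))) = -22991887 / 2109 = -10901.80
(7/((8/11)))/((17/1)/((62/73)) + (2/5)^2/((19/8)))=103075/215076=0.48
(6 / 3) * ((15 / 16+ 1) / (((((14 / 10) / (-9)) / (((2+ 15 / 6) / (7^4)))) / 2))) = -12555 / 134456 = -0.09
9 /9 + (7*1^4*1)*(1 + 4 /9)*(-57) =-1726 /3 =-575.33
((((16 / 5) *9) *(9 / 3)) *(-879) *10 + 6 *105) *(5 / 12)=-632355 / 2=-316177.50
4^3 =64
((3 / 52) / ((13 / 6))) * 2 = 9 / 169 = 0.05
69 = 69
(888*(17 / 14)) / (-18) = -1258 / 21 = -59.90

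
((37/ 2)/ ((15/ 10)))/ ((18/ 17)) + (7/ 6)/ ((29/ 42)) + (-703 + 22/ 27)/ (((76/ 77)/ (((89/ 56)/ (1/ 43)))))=-2571004891/ 52896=-48604.90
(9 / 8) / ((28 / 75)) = 675 / 224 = 3.01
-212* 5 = -1060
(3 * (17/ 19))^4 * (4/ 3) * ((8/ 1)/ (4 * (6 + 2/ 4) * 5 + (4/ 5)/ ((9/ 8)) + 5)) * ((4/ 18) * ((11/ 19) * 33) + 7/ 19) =284679658080/ 15121536593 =18.83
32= 32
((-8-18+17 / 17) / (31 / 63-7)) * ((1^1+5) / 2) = 945 / 82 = 11.52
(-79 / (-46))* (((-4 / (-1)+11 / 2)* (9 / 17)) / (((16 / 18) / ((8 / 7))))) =121581 / 10948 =11.11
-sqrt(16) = -4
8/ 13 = 0.62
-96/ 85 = -1.13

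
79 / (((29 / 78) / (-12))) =-73944 / 29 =-2549.79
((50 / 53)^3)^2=15625000000 / 22164361129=0.70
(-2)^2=4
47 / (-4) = -47 / 4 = -11.75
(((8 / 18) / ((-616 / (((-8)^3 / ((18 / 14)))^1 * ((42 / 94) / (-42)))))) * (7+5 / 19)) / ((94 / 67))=-197248 / 12465387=-0.02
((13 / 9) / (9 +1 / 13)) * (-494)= -41743 / 531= -78.61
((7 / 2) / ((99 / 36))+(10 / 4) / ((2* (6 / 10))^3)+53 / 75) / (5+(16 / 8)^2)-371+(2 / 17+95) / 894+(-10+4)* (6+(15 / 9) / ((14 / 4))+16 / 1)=-9580798186063 / 18957985200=-505.37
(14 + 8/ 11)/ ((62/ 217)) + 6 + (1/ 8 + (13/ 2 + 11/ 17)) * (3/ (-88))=685737/ 11968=57.30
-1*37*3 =-111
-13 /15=-0.87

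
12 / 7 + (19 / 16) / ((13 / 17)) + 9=12.27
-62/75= -0.83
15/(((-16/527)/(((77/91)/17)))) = -5115/208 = -24.59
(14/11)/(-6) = -7/33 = -0.21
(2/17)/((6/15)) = 5/17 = 0.29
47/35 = 1.34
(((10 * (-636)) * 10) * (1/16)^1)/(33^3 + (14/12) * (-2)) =-11925/107804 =-0.11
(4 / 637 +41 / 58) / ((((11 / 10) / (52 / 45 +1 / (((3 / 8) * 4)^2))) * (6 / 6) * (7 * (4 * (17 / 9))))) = 474282 / 24181157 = 0.02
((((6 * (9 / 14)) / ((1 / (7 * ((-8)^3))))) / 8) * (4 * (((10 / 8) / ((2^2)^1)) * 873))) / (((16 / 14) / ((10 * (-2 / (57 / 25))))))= 274995000 / 19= 14473421.05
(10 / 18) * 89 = 49.44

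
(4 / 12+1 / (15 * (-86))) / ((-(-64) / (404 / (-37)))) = -0.06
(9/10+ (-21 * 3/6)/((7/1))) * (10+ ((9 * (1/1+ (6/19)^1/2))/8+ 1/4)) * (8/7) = -5268/665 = -7.92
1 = 1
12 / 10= 1.20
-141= -141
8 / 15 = 0.53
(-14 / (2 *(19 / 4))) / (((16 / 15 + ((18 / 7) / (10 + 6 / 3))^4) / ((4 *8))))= -516311040 / 11701549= -44.12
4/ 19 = 0.21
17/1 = 17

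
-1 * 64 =-64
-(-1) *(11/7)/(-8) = -11/56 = -0.20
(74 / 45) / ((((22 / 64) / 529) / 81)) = 11274048 / 55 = 204982.69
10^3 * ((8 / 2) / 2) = 2000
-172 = -172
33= 33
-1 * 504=-504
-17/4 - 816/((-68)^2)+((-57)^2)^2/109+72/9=717834555/7412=96847.62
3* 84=252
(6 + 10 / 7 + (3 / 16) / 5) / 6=4181 / 3360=1.24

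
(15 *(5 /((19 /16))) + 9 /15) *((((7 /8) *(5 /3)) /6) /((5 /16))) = 4711 /95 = 49.59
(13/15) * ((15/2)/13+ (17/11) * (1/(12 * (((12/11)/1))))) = 1301/2160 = 0.60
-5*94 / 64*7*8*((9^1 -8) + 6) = -11515 / 4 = -2878.75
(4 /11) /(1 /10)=40 /11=3.64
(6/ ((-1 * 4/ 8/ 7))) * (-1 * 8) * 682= 458304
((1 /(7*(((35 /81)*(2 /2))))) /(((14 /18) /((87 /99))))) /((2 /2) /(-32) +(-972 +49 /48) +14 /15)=-676512 /1756848401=-0.00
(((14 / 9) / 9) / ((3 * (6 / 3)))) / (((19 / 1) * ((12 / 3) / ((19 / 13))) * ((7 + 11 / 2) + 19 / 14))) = 49 / 1225692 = 0.00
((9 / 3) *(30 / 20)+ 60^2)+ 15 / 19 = 3605.29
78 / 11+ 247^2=671177 / 11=61016.09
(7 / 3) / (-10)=-7 / 30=-0.23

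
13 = 13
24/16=3/2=1.50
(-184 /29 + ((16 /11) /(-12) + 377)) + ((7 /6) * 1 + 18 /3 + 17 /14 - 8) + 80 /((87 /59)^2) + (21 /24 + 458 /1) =4040442467 /4662504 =866.58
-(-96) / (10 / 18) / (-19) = -864 / 95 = -9.09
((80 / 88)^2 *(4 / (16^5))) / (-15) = -5 / 23789568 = -0.00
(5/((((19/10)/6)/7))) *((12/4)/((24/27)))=14175/38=373.03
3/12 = 0.25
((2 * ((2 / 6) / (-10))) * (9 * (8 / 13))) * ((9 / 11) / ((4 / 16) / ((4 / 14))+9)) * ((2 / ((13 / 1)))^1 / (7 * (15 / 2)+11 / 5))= -6912 / 80332967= -0.00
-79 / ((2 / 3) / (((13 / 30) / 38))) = -1027 / 760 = -1.35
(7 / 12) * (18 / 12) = 7 / 8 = 0.88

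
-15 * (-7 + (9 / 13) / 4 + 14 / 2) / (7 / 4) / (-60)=9 / 364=0.02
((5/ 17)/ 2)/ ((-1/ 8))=-20/ 17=-1.18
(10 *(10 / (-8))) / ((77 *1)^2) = -25 / 11858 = -0.00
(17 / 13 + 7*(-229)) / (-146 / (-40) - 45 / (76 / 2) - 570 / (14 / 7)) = 7912360 / 1395719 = 5.67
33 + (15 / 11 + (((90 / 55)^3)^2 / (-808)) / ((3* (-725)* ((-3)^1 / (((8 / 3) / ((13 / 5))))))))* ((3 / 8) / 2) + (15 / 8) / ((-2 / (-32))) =341356642592319 / 5396458255760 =63.26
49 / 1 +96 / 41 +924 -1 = 39948 / 41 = 974.34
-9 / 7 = -1.29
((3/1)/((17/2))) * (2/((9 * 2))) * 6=4/17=0.24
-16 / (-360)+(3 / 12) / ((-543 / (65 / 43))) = 61289 / 1400940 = 0.04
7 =7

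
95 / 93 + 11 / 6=177 / 62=2.85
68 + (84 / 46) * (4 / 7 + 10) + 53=140.30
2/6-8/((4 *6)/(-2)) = 1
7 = 7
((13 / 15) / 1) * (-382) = -4966 / 15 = -331.07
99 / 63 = 1.57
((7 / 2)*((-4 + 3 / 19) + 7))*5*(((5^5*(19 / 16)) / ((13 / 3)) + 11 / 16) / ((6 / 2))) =7799225 / 494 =15787.90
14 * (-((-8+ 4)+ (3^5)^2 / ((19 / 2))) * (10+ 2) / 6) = -3304616 / 19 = -173927.16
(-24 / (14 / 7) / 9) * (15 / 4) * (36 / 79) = -180 / 79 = -2.28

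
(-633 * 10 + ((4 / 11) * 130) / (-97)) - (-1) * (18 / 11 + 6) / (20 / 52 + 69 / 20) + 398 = -6308855628 / 1063799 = -5930.50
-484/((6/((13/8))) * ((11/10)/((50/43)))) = -17875/129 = -138.57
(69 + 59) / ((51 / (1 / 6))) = 64 / 153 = 0.42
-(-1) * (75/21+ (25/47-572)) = -186838/329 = -567.90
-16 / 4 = -4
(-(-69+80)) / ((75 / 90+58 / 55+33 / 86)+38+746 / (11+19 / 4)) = -1638945 / 13057427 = -0.13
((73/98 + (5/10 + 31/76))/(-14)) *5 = -30775/52136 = -0.59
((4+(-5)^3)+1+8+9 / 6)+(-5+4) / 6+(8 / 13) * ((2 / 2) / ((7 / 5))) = -30092 / 273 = -110.23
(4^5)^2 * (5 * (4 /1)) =20971520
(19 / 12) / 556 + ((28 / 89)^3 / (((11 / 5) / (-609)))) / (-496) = 32441375431 / 1603911630288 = 0.02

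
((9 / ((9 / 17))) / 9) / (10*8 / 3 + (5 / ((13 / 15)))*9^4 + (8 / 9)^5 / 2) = 1449981 / 29077219987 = 0.00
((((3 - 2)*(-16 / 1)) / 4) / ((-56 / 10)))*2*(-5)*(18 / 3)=-42.86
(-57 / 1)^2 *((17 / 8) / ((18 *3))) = 6137 / 48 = 127.85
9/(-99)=-1/11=-0.09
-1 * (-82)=82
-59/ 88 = -0.67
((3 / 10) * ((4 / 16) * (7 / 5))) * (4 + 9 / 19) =357 / 760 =0.47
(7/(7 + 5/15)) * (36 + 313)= 7329/22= 333.14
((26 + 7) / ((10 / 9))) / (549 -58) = 297 / 4910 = 0.06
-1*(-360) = 360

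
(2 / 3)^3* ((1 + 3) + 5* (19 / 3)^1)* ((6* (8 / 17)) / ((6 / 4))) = 27392 / 1377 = 19.89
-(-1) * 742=742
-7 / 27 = -0.26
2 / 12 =1 / 6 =0.17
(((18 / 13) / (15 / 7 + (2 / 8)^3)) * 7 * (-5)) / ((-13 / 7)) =1975680 / 163423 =12.09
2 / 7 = 0.29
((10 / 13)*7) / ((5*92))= 7 / 598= 0.01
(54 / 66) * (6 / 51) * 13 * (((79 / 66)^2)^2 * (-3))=-506351053 / 65708808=-7.71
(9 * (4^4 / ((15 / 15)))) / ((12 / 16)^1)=3072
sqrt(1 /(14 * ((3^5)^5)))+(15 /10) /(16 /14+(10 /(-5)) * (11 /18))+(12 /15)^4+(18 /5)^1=-18613 /1250+sqrt(42) /22320522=-14.89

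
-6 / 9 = -2 / 3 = -0.67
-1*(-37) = 37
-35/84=-5/12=-0.42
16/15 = 1.07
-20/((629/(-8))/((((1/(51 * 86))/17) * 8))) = 640/23449749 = 0.00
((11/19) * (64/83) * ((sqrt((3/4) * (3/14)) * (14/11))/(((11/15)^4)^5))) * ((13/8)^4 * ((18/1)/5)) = 51285235032614650726318359375 * sqrt(14)/67899311488553416608638528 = 2826.12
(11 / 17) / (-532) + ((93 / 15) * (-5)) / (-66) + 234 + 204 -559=-35972873 / 298452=-120.53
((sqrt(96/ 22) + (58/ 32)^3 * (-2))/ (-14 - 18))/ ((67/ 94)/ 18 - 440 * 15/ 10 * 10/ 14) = -72215829/ 91474018304 + 2961 * sqrt(33)/ 122828882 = -0.00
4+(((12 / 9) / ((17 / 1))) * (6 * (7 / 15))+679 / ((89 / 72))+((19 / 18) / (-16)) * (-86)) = 609166397 / 1089360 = 559.20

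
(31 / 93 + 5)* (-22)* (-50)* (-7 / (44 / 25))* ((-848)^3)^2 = -26029939191426580480000 / 3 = -8676646397142193493333.33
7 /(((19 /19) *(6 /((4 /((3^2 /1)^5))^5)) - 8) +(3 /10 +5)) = 17920 /10768469815377788831546823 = 0.00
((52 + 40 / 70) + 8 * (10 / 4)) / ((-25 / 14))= -1016 / 25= -40.64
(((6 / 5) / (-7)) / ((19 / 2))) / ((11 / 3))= -36 / 7315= -0.00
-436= -436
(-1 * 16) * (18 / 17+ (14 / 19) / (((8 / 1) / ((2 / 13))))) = -72088 / 4199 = -17.17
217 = 217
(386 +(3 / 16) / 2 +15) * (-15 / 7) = -192525 / 224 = -859.49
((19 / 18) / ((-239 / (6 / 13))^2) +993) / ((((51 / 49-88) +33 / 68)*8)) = -7985033787535 / 5562915827638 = -1.44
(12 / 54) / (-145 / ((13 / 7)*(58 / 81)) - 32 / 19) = -988 / 492273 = -0.00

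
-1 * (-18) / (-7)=-18 / 7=-2.57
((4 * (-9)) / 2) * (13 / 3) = -78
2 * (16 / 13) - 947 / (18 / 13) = -159467 / 234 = -681.48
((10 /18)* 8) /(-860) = -2 /387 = -0.01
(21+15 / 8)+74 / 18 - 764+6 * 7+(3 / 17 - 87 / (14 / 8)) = -6379319 / 8568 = -744.55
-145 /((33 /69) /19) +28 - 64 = -63761 /11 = -5796.45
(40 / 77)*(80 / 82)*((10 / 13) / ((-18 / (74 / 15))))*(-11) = 118400 / 100737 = 1.18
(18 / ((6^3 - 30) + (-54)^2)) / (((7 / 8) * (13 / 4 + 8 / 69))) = 6624 / 3362051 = 0.00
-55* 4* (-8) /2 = 880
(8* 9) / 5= 72 / 5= 14.40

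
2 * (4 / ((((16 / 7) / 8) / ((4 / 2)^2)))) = 112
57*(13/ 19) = 39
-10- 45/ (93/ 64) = -1270/ 31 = -40.97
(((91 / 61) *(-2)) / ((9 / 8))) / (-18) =728 / 4941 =0.15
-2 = -2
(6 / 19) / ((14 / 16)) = 48 / 133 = 0.36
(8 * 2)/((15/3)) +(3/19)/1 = 319/95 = 3.36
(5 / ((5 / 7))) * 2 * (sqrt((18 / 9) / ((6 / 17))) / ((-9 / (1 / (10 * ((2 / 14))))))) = -49 * sqrt(51) / 135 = -2.59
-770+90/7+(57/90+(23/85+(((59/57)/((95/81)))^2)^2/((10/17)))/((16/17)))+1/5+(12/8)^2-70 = -29341144293948458381/35665482386100000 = -822.68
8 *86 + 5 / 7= 4821 / 7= 688.71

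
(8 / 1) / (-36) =-2 / 9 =-0.22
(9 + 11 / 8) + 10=163 / 8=20.38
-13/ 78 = -1/ 6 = -0.17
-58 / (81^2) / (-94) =29 / 308367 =0.00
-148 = -148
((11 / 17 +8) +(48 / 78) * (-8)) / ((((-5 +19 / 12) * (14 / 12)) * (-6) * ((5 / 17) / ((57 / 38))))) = 14814 / 18655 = 0.79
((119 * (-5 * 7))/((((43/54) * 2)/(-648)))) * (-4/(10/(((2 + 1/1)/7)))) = -12492144/43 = -290514.98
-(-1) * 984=984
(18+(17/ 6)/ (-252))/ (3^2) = 27199/ 13608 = 2.00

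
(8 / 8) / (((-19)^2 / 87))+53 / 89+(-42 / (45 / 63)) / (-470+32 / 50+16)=58640369 / 60691681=0.97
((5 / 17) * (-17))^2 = 25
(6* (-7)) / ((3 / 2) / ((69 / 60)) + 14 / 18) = -8694 / 431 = -20.17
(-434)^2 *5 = 941780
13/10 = 1.30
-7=-7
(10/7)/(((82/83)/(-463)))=-192145/287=-669.49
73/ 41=1.78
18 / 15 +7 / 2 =47 / 10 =4.70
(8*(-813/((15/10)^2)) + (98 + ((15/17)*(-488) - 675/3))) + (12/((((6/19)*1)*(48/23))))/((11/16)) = -3421.77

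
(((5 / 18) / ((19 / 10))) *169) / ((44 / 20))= 21125 / 1881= 11.23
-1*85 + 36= -49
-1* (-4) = 4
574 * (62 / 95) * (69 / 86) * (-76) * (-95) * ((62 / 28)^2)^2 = 52167790.88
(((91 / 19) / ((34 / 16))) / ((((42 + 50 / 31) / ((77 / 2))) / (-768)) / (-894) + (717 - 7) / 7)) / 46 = 37284863616 / 77183034528781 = 0.00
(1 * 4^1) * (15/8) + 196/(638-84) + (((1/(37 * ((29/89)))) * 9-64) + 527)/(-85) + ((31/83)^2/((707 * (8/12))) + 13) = 378944184000685/24609569181911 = 15.40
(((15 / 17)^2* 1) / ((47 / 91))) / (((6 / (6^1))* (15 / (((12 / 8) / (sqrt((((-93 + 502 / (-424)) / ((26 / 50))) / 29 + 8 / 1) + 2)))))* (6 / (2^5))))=4368* sqrt(5995598765) / 815156579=0.41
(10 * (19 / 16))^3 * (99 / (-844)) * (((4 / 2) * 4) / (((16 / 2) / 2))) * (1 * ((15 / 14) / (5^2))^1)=-50928075 / 3024896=-16.84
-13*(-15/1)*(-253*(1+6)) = -345345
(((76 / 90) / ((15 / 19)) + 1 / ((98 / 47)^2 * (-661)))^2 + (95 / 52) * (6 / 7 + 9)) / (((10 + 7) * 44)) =415595284265271560267 / 16231813063136503560000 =0.03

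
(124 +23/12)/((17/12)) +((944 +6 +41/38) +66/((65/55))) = 9202591/8398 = 1095.81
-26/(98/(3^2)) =-117/49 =-2.39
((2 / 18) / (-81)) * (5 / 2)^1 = -5 / 1458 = -0.00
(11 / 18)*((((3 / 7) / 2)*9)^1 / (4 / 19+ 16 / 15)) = 9405 / 10192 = 0.92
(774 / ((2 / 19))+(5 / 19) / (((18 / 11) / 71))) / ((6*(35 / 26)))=911.79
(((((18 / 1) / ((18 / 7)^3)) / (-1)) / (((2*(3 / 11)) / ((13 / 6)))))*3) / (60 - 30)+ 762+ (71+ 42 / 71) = 6899855921 / 8281440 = 833.17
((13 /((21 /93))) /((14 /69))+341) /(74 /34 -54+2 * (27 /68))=-208165 /17003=-12.24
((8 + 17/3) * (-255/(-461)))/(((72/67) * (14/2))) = 1.00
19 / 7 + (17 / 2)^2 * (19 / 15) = 39577 / 420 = 94.23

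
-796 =-796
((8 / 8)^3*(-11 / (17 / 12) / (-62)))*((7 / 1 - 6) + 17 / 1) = 1188 / 527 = 2.25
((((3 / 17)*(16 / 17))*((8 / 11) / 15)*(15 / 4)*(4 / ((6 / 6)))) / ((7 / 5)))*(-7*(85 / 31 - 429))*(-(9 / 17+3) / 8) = -190281600 / 1675333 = -113.58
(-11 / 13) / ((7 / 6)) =-66 / 91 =-0.73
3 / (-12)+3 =11 / 4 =2.75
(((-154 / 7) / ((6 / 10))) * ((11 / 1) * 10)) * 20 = -242000 / 3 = -80666.67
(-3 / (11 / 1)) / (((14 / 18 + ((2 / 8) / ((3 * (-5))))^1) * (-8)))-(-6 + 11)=-14935 / 3014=-4.96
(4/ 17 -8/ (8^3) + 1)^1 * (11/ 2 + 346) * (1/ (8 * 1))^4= 0.10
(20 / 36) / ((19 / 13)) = 65 / 171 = 0.38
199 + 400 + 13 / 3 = 1810 / 3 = 603.33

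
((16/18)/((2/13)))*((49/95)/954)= 1274/407835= 0.00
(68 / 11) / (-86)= -34 / 473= -0.07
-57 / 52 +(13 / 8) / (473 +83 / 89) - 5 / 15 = -6255719 / 4386720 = -1.43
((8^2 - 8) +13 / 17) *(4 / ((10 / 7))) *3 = 8106 / 17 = 476.82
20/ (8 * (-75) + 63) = -20/ 537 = -0.04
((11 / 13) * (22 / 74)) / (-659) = -121 / 316979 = -0.00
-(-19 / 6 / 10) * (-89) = -1691 / 60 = -28.18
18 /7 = 2.57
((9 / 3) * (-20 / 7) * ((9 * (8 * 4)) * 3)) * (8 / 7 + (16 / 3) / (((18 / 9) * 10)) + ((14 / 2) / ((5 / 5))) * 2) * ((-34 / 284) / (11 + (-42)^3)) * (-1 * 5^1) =237651840 / 257713883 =0.92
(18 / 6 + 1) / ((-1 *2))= -2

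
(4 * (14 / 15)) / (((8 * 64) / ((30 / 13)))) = 7 / 416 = 0.02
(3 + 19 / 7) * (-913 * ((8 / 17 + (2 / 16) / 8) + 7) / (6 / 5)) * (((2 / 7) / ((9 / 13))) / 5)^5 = -122714564258 / 984166238475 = -0.12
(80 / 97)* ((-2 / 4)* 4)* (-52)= 85.77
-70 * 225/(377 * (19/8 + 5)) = -126000/22243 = -5.66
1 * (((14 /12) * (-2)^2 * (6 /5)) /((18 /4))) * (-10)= -112 /9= -12.44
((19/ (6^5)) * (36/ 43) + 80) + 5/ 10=747703/ 9288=80.50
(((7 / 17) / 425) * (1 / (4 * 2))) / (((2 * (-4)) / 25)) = -7 / 18496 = -0.00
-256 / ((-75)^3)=0.00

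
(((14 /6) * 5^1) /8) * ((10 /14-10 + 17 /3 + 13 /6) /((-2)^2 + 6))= -61 /288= -0.21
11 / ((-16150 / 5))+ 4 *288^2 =1071636469 / 3230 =331776.00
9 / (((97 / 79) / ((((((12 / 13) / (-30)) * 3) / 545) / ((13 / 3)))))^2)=18198756 / 1995491540355625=0.00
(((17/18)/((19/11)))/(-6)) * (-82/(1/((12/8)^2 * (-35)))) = -268345/456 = -588.48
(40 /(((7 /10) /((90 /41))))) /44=9000 /3157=2.85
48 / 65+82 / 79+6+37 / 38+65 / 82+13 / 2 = 128347721 / 8000330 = 16.04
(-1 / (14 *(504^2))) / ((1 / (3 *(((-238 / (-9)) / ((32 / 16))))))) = -17 / 1524096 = -0.00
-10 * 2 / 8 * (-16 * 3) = 120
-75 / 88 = -0.85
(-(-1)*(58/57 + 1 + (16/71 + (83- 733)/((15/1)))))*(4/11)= -221724/14839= -14.94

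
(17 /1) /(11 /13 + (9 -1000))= -221 /12872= -0.02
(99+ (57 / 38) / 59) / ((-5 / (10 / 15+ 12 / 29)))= -36613 / 1711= -21.40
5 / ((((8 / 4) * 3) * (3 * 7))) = 0.04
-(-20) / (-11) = -1.82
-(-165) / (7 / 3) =495 / 7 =70.71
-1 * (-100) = 100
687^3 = 324242703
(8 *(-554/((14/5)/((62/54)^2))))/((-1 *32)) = 1330985/20412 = 65.21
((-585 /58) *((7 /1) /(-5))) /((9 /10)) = 455 /29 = 15.69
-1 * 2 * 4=-8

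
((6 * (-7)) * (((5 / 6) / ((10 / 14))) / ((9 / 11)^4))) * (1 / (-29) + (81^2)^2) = -895581046193372 / 190269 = -4706920445.23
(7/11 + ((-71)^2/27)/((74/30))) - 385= -1130669/3663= -308.67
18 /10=1.80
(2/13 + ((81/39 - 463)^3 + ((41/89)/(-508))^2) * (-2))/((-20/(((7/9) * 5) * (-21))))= 799705691.94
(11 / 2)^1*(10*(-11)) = -605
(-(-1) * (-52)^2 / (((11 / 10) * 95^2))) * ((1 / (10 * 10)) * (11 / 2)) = 676 / 45125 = 0.01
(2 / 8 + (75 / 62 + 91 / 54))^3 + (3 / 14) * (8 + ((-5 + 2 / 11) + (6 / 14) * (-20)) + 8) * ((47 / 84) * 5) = 4625588700682837 / 141593446564416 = 32.67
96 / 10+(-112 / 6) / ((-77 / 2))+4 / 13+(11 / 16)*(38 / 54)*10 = 2352199 / 154440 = 15.23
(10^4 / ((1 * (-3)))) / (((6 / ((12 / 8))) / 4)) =-10000 / 3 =-3333.33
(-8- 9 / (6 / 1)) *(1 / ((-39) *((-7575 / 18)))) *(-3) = 57 / 32825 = 0.00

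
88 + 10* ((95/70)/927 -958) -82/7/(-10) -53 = -309649043/32445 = -9543.81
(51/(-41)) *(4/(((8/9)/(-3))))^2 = -37179/164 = -226.70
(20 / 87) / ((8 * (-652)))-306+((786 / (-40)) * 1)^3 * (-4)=852086045467 / 28362000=30043.23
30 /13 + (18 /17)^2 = 12882 /3757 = 3.43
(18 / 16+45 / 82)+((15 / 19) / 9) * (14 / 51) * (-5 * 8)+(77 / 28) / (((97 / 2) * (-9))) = 21712993 / 30829704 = 0.70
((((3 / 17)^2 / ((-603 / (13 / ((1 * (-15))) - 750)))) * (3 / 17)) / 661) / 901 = 11263 / 980207049655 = 0.00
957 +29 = 986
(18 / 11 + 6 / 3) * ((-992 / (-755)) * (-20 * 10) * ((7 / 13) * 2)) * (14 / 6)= -155545600 / 64779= -2401.17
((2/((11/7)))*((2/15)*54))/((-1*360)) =-7/275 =-0.03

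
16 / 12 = 4 / 3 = 1.33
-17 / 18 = -0.94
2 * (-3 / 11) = -6 / 11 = -0.55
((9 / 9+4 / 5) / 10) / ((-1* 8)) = -9 / 400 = -0.02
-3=-3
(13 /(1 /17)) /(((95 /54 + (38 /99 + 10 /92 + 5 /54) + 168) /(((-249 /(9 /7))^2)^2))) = 12742285164154546 /6981735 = 1825088629.71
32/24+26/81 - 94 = -92.35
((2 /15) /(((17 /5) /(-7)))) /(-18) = 7 /459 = 0.02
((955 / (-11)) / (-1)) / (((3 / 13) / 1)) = 12415 / 33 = 376.21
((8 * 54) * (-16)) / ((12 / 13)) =-7488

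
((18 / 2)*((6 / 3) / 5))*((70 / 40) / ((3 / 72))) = 756 / 5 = 151.20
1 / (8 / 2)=1 / 4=0.25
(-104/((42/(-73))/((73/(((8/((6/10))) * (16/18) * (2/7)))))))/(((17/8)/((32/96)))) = 207831/340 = 611.27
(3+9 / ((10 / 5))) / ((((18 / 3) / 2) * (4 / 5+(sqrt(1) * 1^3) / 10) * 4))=25 / 36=0.69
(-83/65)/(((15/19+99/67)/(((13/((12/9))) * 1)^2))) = -316977/5920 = -53.54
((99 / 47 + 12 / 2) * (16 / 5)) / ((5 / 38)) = 231648 / 1175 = 197.15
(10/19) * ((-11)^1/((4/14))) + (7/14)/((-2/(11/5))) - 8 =-10949/380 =-28.81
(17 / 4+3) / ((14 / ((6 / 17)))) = 87 / 476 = 0.18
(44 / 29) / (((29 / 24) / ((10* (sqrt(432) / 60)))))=2112* sqrt(3) / 841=4.35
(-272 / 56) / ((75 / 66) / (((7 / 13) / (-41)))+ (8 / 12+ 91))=-2244 / 2375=-0.94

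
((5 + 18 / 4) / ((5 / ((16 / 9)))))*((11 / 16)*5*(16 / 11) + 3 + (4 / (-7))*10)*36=9728 / 35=277.94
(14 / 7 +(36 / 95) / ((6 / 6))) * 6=1356 / 95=14.27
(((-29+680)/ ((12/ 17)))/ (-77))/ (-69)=527/ 3036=0.17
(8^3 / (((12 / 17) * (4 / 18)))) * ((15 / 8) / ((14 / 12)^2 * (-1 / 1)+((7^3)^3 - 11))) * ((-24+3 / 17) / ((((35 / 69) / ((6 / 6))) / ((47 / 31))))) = -3404371680 / 315242281319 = -0.01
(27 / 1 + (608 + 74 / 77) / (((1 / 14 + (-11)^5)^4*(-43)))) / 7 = 36673087179399140877382683979 / 9507837416881258745995516119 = 3.86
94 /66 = 47 /33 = 1.42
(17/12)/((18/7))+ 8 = 1847/216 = 8.55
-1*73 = -73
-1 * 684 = -684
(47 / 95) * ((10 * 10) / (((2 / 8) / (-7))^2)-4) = 38785.39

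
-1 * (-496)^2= -246016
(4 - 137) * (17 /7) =-323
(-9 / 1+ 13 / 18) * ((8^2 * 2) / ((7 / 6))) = -19072 / 21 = -908.19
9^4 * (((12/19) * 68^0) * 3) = 236196/19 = 12431.37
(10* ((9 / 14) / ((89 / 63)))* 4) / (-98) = -810 / 4361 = -0.19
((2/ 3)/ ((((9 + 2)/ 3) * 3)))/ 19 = 2/ 627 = 0.00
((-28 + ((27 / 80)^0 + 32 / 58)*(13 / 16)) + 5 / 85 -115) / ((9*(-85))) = 24835 / 134096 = 0.19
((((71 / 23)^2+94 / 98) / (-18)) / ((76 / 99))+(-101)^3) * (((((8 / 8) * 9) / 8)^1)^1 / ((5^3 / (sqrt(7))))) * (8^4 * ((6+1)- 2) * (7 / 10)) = -1169101638196992 * sqrt(7) / 8794625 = -351709389.77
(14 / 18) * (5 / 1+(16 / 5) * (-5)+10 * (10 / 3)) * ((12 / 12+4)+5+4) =6566 / 27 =243.19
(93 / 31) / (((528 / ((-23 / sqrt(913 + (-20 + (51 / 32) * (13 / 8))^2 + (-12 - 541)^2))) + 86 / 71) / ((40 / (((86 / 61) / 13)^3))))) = -7.40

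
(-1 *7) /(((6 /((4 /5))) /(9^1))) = -42 /5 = -8.40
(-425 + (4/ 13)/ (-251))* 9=-12481011/ 3263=-3825.01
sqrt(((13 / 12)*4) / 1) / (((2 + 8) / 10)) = sqrt(39) / 3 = 2.08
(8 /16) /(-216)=-1 /432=-0.00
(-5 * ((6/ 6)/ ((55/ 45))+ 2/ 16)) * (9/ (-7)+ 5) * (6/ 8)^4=-436995/ 78848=-5.54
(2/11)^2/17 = 4/2057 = 0.00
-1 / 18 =-0.06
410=410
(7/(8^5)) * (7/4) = 49/131072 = 0.00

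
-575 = -575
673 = 673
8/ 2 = 4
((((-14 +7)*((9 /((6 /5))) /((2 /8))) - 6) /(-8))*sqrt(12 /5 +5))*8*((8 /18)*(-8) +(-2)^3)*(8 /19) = -19968*sqrt(185) /95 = -2858.89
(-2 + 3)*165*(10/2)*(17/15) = 935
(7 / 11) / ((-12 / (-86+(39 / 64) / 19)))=731759 / 160512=4.56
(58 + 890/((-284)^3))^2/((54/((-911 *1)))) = -44666438147986519439/787048144410624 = -56751.85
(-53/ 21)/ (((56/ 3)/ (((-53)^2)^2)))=-1066825.24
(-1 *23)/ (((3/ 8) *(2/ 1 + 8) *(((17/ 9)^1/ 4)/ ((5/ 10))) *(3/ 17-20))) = 552/ 1685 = 0.33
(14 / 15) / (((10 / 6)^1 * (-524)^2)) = 0.00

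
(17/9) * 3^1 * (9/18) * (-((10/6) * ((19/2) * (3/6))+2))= -28.10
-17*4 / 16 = -17 / 4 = -4.25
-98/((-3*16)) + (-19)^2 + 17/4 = 8815/24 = 367.29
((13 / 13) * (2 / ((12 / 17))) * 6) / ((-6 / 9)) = -51 / 2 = -25.50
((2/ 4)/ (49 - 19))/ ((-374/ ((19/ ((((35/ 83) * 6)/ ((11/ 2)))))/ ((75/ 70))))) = -1577/ 918000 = -0.00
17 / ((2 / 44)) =374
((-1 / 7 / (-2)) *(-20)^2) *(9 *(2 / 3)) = 1200 / 7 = 171.43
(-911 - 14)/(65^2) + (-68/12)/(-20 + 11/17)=12322/166803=0.07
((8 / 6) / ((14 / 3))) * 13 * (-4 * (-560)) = 8320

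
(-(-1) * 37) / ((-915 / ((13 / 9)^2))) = -6253 / 74115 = -0.08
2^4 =16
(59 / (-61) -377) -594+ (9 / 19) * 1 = -1125961 / 1159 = -971.49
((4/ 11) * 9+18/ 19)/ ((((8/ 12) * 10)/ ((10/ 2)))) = 1323/ 418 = 3.17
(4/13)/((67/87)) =348/871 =0.40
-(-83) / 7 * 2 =166 / 7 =23.71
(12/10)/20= 3/50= 0.06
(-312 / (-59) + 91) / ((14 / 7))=5681 / 118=48.14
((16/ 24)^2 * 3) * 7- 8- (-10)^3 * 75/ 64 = 28157/ 24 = 1173.21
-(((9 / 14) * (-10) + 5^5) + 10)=-21900 / 7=-3128.57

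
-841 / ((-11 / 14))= 1070.36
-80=-80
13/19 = 0.68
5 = 5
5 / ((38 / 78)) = 195 / 19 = 10.26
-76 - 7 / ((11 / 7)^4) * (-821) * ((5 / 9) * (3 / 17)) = 12244219 / 746691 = 16.40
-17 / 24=-0.71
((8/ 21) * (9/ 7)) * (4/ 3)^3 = 512/ 441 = 1.16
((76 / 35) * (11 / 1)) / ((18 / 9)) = 418 / 35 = 11.94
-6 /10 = -0.60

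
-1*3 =-3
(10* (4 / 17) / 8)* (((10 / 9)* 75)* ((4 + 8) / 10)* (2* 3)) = 3000 / 17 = 176.47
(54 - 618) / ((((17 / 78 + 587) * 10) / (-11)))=241956 / 229015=1.06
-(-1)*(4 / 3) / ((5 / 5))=4 / 3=1.33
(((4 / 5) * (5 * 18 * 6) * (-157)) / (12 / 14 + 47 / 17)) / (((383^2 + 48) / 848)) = -6844255488 / 63243647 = -108.22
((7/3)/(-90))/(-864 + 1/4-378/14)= 2/68715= 0.00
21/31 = 0.68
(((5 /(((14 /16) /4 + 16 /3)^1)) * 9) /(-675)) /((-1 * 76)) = 8 /50635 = 0.00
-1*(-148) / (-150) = -74 / 75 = -0.99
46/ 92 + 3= 7/ 2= 3.50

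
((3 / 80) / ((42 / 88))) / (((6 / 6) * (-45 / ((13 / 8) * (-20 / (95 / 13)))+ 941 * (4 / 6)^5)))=451737 / 770624120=0.00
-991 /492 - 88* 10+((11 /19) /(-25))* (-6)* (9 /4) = -206053663 /233700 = -881.70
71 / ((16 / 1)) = 71 / 16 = 4.44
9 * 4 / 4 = 9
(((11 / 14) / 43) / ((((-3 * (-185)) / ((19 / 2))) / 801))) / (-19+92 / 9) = -502227 / 17596460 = -0.03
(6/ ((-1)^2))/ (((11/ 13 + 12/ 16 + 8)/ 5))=1560/ 499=3.13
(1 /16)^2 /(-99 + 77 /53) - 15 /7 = -19853171 /9264640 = -2.14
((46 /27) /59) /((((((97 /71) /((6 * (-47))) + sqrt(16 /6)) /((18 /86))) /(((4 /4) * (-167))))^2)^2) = 7735621475340425487429881772311537940990859776 * sqrt(6) /263417806730195566382446004400972913269036875 + 1596798238937921879034390477116822516020135015584 /263417806730195566382446004400972913269036875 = 6133.78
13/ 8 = 1.62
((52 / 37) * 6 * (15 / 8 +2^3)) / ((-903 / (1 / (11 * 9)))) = -1027 / 1102563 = -0.00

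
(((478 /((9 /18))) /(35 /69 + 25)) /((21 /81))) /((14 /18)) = 185.87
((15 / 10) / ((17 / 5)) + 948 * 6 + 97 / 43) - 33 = 8271553 / 1462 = 5657.70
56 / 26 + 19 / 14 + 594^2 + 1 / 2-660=32048381 / 91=352180.01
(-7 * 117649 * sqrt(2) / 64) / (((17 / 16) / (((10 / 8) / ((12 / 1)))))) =-4117715 * sqrt(2) / 3264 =-1784.11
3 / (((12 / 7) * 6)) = 7 / 24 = 0.29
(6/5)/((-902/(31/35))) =-93/78925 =-0.00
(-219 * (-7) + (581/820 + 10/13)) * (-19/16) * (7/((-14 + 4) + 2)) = 2175551889/1364480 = 1594.42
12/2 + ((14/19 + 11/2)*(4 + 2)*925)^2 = 1198161794.43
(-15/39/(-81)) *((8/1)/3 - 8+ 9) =0.02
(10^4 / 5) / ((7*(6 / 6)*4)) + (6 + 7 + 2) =605 / 7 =86.43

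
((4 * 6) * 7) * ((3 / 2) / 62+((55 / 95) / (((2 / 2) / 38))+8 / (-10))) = 552678 / 155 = 3565.66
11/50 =0.22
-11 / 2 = -5.50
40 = 40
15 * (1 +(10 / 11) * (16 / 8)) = 465 / 11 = 42.27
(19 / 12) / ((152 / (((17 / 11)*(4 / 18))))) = 17 / 4752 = 0.00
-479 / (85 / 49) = -23471 / 85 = -276.13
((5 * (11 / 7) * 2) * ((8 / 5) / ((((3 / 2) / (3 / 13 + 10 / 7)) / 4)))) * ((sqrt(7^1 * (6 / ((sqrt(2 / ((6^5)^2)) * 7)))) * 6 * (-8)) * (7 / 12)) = -30615552 * 2^(3 / 4) / 91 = -565813.36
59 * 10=590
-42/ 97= -0.43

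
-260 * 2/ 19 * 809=-420680/ 19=-22141.05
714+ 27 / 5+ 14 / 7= 3607 / 5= 721.40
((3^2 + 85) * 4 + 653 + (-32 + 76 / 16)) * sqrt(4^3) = 8014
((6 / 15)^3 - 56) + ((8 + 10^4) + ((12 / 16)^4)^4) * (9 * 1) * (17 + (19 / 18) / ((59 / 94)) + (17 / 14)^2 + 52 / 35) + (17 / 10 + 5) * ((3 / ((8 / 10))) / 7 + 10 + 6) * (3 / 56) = 1728841344941412831761 / 886910746624000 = 1949284.47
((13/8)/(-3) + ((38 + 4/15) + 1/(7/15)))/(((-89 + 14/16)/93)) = -42.07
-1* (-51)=51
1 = 1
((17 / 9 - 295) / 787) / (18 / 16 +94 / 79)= -1667216 / 10362429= -0.16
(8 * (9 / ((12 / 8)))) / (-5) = -48 / 5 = -9.60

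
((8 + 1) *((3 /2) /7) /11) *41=1107 /154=7.19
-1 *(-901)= 901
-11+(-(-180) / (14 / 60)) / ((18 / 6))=1723 / 7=246.14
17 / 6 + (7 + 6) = 95 / 6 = 15.83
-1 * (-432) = 432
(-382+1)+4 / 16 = -380.75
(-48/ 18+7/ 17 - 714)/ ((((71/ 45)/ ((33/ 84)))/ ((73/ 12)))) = -146663935/ 135184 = -1084.92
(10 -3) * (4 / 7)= 4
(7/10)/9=7/90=0.08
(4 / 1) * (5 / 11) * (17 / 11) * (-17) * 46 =-265880 / 121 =-2197.36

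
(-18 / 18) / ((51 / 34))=-2 / 3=-0.67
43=43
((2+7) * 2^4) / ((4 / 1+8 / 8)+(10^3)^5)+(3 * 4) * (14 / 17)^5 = 4.55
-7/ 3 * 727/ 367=-5089/ 1101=-4.62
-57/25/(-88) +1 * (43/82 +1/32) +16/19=9759437/6855200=1.42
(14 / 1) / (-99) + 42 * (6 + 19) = 103936 / 99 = 1049.86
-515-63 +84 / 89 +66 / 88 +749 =61479 / 356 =172.69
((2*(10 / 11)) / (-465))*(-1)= 4 / 1023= 0.00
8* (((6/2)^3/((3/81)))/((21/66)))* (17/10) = 1090584/35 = 31159.54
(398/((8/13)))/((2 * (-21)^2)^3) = 2587/2744515872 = 0.00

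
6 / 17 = 0.35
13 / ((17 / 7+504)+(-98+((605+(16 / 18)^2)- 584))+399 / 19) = 7371 / 255841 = 0.03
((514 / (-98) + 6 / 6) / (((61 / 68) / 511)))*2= -2065024 / 427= -4836.12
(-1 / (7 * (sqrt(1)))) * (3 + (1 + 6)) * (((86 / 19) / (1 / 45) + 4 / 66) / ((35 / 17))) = -4343432 / 30723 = -141.37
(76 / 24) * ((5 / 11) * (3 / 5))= 19 / 22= 0.86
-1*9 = -9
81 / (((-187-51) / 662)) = -26811 / 119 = -225.30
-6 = -6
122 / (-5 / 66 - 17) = -8052 / 1127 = -7.14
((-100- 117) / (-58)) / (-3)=-217 / 174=-1.25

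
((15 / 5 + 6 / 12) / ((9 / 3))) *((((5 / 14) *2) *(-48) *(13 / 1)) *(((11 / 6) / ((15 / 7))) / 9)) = -4004 / 81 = -49.43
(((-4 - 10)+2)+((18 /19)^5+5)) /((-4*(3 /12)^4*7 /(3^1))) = 2965080000 /17332693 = 171.07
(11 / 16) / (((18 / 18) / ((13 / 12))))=143 / 192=0.74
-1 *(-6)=6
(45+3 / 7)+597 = 4497 / 7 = 642.43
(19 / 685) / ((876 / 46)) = 0.00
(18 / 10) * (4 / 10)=18 / 25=0.72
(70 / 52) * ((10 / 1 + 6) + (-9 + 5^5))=54810 / 13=4216.15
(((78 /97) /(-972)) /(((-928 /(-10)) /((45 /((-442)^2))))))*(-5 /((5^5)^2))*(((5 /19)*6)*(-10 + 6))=-1 /150600284250000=-0.00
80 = 80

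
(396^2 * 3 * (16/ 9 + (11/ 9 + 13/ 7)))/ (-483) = -5331744/ 1127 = -4730.92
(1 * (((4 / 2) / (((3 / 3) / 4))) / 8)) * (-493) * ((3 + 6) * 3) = -13311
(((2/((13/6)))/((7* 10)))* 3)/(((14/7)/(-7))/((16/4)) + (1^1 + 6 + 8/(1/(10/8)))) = 12/5135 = 0.00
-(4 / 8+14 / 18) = -23 / 18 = -1.28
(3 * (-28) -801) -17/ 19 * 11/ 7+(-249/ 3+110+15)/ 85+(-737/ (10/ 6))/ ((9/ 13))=-51708343/ 33915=-1524.65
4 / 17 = 0.24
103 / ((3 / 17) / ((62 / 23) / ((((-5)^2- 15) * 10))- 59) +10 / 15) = 155.20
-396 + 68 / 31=-393.81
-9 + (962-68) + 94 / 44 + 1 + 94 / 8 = 39595 / 44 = 899.89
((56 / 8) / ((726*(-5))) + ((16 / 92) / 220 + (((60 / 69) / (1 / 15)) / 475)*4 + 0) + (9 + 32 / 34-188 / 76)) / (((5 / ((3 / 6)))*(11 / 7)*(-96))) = -57206597 / 11390974848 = -0.01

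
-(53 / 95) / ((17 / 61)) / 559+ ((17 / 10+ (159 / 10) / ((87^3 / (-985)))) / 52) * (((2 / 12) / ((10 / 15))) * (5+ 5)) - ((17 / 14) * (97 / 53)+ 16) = -2668028535151541 / 147036360031470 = -18.15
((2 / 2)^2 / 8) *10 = 5 / 4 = 1.25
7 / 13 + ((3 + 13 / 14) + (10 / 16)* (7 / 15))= 10393 / 2184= 4.76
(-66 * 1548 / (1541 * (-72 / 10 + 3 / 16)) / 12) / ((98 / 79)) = 815280 / 1283653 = 0.64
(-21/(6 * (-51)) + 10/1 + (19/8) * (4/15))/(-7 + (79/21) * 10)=19103/54655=0.35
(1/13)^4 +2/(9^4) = 0.00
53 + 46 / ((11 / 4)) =767 / 11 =69.73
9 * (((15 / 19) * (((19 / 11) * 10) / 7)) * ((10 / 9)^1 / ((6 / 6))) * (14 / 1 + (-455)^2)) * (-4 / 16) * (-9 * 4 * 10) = 3992895000 / 11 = 362990454.55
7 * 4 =28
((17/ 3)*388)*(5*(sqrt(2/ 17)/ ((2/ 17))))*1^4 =16490*sqrt(34)/ 3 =32050.80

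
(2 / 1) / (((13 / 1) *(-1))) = -2 / 13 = -0.15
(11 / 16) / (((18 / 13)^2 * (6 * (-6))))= -1859 / 186624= -0.01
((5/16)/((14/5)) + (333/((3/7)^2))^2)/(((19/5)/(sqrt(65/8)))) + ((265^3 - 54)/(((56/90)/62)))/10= 3681405405 * sqrt(130)/17024 + 5192070309/28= 187896688.65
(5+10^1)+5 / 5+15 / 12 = 69 / 4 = 17.25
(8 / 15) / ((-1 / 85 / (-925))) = 125800 / 3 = 41933.33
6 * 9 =54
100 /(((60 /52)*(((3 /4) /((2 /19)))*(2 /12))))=72.98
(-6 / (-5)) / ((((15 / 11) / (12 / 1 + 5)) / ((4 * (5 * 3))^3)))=3231360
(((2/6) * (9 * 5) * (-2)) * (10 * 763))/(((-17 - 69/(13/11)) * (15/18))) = 25506/7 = 3643.71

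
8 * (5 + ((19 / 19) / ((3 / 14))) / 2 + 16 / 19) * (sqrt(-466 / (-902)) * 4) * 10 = 1880.40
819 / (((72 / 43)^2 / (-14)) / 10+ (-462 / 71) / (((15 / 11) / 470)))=-3763112535 / 10305049756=-0.37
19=19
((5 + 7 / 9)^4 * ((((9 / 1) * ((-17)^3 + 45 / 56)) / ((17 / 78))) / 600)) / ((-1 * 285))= 817091138552 / 618100875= 1321.94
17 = 17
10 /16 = 5 /8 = 0.62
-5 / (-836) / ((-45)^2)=1 / 338580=0.00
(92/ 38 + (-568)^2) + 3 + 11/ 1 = 6130168/ 19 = 322640.42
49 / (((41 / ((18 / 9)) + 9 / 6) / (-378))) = -9261 / 11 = -841.91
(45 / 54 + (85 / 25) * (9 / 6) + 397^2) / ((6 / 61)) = 72108832 / 45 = 1602418.49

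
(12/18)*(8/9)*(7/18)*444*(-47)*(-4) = 1558144/81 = 19236.35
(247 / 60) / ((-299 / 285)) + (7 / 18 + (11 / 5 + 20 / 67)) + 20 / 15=82331 / 277380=0.30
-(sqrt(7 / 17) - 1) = 1 - sqrt(119) / 17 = 0.36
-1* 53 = -53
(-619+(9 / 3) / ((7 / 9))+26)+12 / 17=-70024 / 119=-588.44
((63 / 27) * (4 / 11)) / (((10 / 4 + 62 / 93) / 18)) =1008 / 209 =4.82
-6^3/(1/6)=-1296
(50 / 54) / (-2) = -25 / 54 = -0.46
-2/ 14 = -1/ 7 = -0.14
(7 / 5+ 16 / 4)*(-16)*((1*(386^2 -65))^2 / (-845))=9581951272752 / 4225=2267917461.01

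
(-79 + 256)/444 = 59/148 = 0.40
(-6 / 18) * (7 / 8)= -7 / 24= -0.29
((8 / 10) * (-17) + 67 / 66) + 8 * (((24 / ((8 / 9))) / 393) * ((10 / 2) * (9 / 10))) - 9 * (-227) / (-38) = -26232391 / 410685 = -63.87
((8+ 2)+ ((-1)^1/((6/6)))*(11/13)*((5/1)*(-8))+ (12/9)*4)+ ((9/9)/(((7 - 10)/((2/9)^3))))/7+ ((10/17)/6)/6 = 332883865/6766578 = 49.20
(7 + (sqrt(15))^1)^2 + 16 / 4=14 * sqrt(15) + 68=122.22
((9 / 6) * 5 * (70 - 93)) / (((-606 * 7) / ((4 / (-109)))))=-115 / 77063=-0.00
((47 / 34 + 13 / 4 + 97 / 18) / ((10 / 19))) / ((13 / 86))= 5010661 / 39780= 125.96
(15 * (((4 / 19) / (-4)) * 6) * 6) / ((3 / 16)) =-151.58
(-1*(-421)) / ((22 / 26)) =5473 / 11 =497.55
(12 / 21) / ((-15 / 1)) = -4 / 105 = -0.04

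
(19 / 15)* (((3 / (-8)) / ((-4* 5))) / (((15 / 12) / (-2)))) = -19 / 500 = -0.04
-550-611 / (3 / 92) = -57862 / 3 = -19287.33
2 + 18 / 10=3.80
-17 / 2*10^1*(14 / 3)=-1190 / 3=-396.67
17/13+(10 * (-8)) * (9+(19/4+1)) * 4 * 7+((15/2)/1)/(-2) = -1718207/52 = -33042.44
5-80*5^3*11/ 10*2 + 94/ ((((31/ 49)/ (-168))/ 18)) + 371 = -14598888/ 31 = -470931.87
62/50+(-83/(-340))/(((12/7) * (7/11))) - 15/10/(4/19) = -115489/20400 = -5.66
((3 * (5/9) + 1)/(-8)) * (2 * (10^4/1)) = -20000/3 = -6666.67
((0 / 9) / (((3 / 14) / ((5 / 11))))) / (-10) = 0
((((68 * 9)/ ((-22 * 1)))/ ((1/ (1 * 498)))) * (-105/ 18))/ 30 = 29631/ 11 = 2693.73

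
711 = 711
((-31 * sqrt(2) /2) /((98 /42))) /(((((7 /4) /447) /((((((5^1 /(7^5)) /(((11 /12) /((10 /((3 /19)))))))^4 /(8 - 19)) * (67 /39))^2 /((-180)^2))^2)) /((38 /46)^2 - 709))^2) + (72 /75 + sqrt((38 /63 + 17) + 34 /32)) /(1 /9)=-4868359517610661515811801016558318373305527961155396980327430419097025773568000000000000000000000000000000000000000000000000000000000000 * sqrt(2) /67678376305397028454739060065704388711309629642283141065896334924044230853373927457993335128742390238462448506481954223747525144910708083872802660192479935586666957721441741158517596936584755235412073741 + 216 /25 + 3 * sqrt(131705) /28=47.52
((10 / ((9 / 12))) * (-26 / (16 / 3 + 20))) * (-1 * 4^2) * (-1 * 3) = -12480 / 19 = -656.84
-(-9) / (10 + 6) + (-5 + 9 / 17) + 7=841 / 272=3.09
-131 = -131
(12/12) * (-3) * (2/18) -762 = -2287/3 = -762.33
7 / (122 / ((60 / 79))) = 210 / 4819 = 0.04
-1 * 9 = -9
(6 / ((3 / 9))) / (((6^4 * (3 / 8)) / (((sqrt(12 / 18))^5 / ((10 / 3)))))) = 2 * sqrt(6) / 1215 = 0.00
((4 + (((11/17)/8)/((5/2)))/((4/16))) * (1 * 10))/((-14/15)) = -5265/119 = -44.24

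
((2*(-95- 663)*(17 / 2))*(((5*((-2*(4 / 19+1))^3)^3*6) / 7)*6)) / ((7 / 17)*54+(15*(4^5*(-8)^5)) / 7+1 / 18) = -654534501383332335329280 / 49698679665372104109607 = -13.17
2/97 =0.02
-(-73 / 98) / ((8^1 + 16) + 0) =0.03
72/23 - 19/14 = 571/322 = 1.77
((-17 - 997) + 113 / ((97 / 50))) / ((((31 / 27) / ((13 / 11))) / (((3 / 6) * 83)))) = -122766462 / 3007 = -40826.89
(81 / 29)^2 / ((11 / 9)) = 59049 / 9251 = 6.38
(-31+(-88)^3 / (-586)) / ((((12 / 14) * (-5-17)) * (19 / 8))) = -1547714 / 61237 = -25.27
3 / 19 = 0.16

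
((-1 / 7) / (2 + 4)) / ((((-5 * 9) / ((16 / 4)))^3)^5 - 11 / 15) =2684354560 / 659746364439030386633198573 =0.00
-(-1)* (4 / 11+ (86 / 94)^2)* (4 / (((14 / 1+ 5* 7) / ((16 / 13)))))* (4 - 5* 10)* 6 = -515347200 / 15478463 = -33.29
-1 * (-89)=89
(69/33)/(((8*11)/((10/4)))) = 115/1936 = 0.06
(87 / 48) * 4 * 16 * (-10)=-1160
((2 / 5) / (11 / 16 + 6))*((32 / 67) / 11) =1024 / 394295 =0.00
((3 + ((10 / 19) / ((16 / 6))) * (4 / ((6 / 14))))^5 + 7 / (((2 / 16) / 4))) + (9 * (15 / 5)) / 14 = 100103314385 / 34665386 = 2887.70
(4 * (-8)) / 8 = -4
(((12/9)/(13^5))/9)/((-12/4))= -4/30074733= -0.00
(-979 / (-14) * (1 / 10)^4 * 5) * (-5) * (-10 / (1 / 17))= 16643 / 560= 29.72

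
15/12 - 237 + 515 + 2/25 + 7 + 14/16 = 57441/200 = 287.20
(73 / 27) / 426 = 73 / 11502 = 0.01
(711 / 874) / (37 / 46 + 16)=711 / 14687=0.05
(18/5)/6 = 3/5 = 0.60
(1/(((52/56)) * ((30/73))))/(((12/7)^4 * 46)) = 1226911/186001920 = 0.01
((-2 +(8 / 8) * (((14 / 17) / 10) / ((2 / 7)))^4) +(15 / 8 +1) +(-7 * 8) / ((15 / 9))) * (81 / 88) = -2213445078369 / 73498480000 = -30.12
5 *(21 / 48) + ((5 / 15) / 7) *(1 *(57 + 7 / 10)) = 8291 / 1680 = 4.94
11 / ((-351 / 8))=-88 / 351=-0.25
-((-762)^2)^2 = -337147454736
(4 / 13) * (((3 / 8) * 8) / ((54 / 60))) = 40 / 39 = 1.03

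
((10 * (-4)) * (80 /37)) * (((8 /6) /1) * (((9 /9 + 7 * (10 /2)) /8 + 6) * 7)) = -313600 /37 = -8475.68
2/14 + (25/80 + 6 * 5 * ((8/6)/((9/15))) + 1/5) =113101/1680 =67.32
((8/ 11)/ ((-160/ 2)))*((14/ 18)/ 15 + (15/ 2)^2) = -30403/ 59400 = -0.51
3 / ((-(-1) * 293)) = 3 / 293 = 0.01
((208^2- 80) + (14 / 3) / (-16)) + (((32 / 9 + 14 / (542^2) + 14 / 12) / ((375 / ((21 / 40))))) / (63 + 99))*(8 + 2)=2311990515432293 / 53538489000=43183.71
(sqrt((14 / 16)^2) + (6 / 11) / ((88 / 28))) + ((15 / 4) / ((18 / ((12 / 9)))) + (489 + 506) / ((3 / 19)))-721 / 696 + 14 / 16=1592397919 / 252648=6302.83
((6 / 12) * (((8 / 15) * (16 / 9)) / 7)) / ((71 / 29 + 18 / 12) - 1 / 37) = 137344 / 7952175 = 0.02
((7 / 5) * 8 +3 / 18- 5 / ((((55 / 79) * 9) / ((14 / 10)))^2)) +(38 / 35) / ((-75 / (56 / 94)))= 1279266011 / 115161750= 11.11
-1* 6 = -6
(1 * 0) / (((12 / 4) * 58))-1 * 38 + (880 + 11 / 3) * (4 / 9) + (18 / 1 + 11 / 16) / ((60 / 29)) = 3142999 / 8640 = 363.77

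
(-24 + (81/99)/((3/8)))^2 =57600/121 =476.03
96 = 96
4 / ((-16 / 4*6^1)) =-1 / 6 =-0.17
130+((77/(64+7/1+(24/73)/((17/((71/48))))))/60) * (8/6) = 130.02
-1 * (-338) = 338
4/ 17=0.24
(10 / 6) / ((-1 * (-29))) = 5 / 87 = 0.06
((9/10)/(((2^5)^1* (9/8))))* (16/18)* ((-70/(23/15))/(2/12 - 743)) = 140/102511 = 0.00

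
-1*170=-170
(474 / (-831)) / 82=-79 / 11357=-0.01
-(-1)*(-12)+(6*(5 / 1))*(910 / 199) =24912 / 199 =125.19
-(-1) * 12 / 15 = 4 / 5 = 0.80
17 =17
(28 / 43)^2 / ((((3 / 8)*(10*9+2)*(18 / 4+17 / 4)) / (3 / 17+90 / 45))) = 33152 / 10844385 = 0.00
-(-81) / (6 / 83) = 1120.50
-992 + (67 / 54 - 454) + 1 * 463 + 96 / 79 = -4183001 / 4266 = -980.54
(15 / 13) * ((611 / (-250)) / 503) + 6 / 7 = 0.85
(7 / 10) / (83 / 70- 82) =-49 / 5657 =-0.01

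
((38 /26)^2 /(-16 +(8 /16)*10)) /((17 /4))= -1444 /31603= -0.05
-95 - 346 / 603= -95.57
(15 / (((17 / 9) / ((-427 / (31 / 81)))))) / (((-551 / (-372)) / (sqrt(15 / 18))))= -9338490 * sqrt(30) / 9367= -5460.55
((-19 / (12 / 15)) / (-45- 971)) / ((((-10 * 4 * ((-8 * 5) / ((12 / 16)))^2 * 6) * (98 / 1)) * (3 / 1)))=-19 / 163132211200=-0.00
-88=-88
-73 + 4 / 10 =-363 / 5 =-72.60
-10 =-10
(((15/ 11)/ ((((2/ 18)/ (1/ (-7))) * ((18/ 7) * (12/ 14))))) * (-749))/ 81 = 7.36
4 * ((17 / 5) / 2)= 34 / 5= 6.80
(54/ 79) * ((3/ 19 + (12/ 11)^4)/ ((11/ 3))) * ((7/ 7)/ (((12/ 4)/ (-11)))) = -23646978/ 21976141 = -1.08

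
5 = 5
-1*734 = -734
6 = 6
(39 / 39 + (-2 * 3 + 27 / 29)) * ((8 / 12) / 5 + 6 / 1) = -10856 / 435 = -24.96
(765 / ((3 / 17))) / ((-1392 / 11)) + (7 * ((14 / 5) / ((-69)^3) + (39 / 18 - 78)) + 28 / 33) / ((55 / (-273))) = 399061923137567 / 153698410800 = 2596.40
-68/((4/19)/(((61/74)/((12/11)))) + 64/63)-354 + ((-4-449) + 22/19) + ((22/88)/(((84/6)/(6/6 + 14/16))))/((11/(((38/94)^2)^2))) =-12742501060046714329/14844952421617472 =-858.37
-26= -26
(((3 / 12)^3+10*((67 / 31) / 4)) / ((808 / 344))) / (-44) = -462293 / 8816896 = -0.05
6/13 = 0.46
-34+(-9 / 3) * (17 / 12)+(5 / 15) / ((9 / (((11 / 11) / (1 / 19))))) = -4055 / 108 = -37.55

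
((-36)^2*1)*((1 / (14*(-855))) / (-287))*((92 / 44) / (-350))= -828 / 367395875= -0.00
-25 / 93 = -0.27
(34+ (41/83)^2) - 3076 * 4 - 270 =-86386379/6889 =-12539.76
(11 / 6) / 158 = 11 / 948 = 0.01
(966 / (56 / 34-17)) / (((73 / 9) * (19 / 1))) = -16422 / 40223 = -0.41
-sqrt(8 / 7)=-2 * sqrt(14) / 7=-1.07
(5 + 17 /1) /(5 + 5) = 11 /5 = 2.20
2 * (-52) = -104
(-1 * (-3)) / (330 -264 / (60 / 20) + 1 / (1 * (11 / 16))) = 33 / 2678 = 0.01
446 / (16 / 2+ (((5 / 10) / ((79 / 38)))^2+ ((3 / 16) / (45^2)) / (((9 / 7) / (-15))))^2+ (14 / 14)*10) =729446148625190400 / 29444800409224849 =24.77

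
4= 4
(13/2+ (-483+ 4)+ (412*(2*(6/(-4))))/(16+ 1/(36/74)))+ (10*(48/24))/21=-540.00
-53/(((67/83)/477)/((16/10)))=-16786584/335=-50109.21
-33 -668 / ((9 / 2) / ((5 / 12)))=-2561 / 27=-94.85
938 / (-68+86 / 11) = -5159 / 331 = -15.59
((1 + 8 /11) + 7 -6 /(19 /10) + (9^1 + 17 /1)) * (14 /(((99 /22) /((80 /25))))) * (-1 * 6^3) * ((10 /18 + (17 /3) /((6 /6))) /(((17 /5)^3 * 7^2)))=-675635200 /3080451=-219.33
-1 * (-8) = 8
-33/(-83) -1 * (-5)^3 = 10408/83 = 125.40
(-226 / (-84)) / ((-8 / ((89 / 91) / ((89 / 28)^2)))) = -113 / 3471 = -0.03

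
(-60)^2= 3600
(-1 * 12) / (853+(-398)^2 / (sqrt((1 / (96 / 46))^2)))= -276 / 7623011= -0.00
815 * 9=7335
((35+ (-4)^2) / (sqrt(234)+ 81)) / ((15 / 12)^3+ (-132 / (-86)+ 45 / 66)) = 13894848 / 88738987-514624*sqrt(26) / 88738987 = 0.13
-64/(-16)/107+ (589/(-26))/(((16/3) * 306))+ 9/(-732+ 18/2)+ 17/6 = 3112311521/1094193984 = 2.84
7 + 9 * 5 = 52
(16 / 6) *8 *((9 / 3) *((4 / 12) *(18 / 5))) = 384 / 5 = 76.80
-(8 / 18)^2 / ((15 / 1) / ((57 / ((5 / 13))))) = -1.95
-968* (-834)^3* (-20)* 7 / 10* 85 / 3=-222740513170560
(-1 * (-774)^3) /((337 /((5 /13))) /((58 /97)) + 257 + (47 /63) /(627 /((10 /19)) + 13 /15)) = 20198931655578480 /75029467991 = 269213.31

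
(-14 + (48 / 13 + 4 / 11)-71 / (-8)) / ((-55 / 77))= 8561 / 5720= 1.50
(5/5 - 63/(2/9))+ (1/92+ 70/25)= -128657/460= -279.69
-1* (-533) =533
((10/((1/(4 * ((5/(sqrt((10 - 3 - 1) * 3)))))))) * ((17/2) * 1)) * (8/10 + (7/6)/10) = 4675 * sqrt(2)/18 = 367.30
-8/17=-0.47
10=10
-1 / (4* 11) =-1 / 44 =-0.02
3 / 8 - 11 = -85 / 8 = -10.62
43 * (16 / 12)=172 / 3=57.33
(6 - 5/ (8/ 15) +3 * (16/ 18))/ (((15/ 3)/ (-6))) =17/ 20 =0.85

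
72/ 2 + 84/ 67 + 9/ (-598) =1492005/ 40066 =37.24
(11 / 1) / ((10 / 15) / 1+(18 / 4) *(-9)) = -66 / 239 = -0.28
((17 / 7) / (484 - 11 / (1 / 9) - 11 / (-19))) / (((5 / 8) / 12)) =5168 / 42735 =0.12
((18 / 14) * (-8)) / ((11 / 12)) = -864 / 77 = -11.22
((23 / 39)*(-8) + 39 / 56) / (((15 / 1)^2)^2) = -8783 / 110565000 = -0.00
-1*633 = -633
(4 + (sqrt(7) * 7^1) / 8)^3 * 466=5569865 * sqrt(7) / 256 + 478349 / 8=117357.99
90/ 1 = 90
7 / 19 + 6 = 121 / 19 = 6.37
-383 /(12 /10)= -1915 /6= -319.17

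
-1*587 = -587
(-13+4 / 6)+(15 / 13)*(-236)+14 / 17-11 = -195464 / 663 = -294.82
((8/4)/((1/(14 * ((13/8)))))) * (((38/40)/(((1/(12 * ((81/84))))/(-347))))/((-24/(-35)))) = -16199001/64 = -253109.39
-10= -10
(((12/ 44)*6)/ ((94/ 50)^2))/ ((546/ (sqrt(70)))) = 1875*sqrt(70)/ 2211209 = 0.01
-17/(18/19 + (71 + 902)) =-323/18505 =-0.02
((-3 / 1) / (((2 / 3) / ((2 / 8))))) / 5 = -9 / 40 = -0.22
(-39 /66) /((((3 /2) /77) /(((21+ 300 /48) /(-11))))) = 9919 /132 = 75.14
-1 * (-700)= 700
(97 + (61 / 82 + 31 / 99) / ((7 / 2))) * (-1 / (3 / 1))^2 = 2764642 / 255717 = 10.81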